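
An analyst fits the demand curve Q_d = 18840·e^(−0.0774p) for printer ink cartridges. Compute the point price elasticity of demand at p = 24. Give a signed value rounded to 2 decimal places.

dQ_d/dp = −0.0774·Q_d = -227.55. At p = 24, Q_d = 2939.92.
Ed = (dQ_d/dp)·(p/Q_d) = (-227.55) × (24/2939.92) = -1.8576

-1.86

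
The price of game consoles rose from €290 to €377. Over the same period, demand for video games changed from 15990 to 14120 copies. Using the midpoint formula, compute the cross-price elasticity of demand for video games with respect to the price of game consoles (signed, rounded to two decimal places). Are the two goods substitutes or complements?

-0.48; complements

%ΔQ_{video games} = (14120 − 15990)/avg = -1870/15055 = -0.124211…
%ΔP_{game consoles} = (377 − 290)/avg = 87/333.5 = 0.260869…
E_cross = (-1870/15055) / (87/333.5) = -0.4761…
E_cross < 0 ⇒ the goods are complements.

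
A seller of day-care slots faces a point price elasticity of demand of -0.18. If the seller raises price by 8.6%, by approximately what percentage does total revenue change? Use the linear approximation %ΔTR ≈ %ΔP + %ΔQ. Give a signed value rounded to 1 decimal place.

+7.1%

%ΔQ ≈ Ed × %ΔP = (-0.18) × (+8.6%) = -1.5480%
%ΔTR ≈ %ΔP + %ΔQ = (+8.6%) + (-1.5480%) = +7.0520%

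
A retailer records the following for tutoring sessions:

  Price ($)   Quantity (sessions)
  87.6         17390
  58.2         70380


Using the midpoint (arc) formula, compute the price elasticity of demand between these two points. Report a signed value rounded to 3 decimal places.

-2.994

%ΔQ = (70380 − 17390) / [(17390 + 70380)/2] = 52990/43885 = 1.207474…
%ΔP = (58.2 − 87.6) / [(87.6 + 58.2)/2] = -29.4/72.9 = -0.403292…
Arc Ed = %ΔQ / %ΔP = (52990/43885) / (-29.4/72.9) = -2.99404…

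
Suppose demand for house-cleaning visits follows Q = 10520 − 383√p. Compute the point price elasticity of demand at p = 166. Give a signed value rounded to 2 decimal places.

-0.44

dQ/dp = −383/(2√p) = -14.8633. At p = 166, Q = 5585.39.
Ed = (dQ/dp)·(p/Q) = (-14.8633) × (166/5585.39) = -0.4417…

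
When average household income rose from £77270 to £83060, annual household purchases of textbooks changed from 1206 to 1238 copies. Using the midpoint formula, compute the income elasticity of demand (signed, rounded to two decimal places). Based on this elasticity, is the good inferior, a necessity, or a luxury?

%ΔQ = (1238 − 1206)/[( 1206 + 1238)/2] = 32/1222 = 0.026186…
%ΔIncome = (83060 − 77270)/[( 77270 + 83060)/2] = 5790/80165 = 0.072226…
E_income = (32/1222) / (5790/80165) = 0.3625…
0 < E_income < 1 ⇒ normal good, necessity.

0.36; necessity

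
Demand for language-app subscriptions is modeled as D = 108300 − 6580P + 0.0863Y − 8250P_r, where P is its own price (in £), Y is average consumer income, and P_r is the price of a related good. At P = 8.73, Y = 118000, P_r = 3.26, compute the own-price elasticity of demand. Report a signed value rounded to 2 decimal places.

At the given values, D = 108300 − 6580(8.73) + 0.0863(118000) − 8250(3.26) = 34145.
∂D/∂P = −6580.
E = (-6580) × (8.73/34145) = -1.6823…

-1.68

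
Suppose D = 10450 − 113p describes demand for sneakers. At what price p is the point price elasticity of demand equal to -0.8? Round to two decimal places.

41.10

Ed = −113p/(10450 − 113p). Set this equal to -0.8:
113p = 0.8·(10450 − 113p) ⇒ 113p(1 + 0.8) = 0.8·10450
p = 0.8·10450 / (113·1.8) = 41.1012…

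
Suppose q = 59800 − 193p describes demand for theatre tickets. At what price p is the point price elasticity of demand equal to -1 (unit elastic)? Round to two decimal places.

154.92

Ed = −193p/(59800 − 193p). Set this equal to -1:
193p = 1·(59800 − 193p) ⇒ 193p(1 + 1) = 1·59800
p = 1·59800 / (193·2) = 154.9222…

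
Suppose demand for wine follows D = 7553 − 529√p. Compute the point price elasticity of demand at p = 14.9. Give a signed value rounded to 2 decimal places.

dD/dp = −529/(2√p) = -68.5224. At p = 14.9, D = 5511.03.
Ed = (dD/dp)·(p/D) = (-68.5224) × (14.9/5511.03) = -0.1852…

-0.19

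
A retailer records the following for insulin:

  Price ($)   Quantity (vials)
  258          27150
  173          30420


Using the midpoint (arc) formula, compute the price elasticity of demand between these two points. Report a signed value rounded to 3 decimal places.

%ΔQ = (30420 − 27150) / [(27150 + 30420)/2] = 3270/28785 = 0.113600…
%ΔP = (173 − 258) / [(258 + 173)/2] = -85/215.5 = -0.394431…
Arc Ed = %ΔQ / %ΔP = (3270/28785) / (-85/215.5) = -0.28801…

-0.288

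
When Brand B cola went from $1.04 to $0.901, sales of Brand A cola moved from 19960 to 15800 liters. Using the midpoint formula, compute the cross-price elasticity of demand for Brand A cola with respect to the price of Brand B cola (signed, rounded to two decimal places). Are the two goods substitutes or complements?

%ΔQ_{Brand A cola} = (15800 − 19960)/avg = -4160/17880 = -0.232662…
%ΔP_{Brand B cola} = (0.901 − 1.04)/avg = -0.139/0.9705 = -0.143225…
E_cross = (-4160/17880) / (-0.139/0.9705) = 1.6244…
E_cross > 0 ⇒ the goods are substitutes.

1.62; substitutes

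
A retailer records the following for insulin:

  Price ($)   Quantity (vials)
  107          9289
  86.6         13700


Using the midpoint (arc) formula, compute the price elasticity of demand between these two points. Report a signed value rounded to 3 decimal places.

-1.821

%ΔQ = (13700 − 9289) / [(9289 + 13700)/2] = 4411/11494.5 = 0.383748…
%ΔP = (86.6 − 107) / [(107 + 86.6)/2] = -20.4/96.8 = -0.210743…
Arc Ed = %ΔQ / %ΔP = (4411/11494.5) / (-20.4/96.8) = -1.82092…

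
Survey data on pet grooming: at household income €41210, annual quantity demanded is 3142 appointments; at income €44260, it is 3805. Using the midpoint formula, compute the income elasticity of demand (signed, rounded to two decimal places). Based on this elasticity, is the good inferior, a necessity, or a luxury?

2.67; luxury

%ΔQ = (3805 − 3142)/[( 3142 + 3805)/2] = 663/3473.5 = 0.190873…
%ΔIncome = (44260 − 41210)/[( 41210 + 44260)/2] = 3050/42735 = 0.071370…
E_income = (663/3473.5) / (3050/42735) = 2.6744…
E_income > 1 ⇒ normal good, luxury.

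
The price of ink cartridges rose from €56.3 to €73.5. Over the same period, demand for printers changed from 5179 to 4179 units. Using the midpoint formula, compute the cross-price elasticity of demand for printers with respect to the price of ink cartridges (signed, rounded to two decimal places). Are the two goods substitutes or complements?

-0.81; complements

%ΔQ_{printers} = (4179 − 5179)/avg = -1000/4679 = -0.213720…
%ΔP_{ink cartridges} = (73.5 − 56.3)/avg = 17.2/64.9 = 0.265023…
E_cross = (-1000/4679) / (17.2/64.9) = -0.8064…
E_cross < 0 ⇒ the goods are complements.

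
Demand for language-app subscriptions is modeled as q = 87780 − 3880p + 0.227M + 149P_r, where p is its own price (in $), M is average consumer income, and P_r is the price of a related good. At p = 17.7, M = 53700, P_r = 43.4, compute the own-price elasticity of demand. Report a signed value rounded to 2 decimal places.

-1.82

At the given values, q = 87780 − 3880(17.7) + 0.227(53700) + 149(43.4) = 37760.5.
∂q/∂p = −3880.
E = (-3880) × (17.7/37760.5) = -1.8187…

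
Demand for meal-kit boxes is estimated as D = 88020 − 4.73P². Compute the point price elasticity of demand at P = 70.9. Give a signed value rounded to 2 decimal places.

-0.74

dD/dP = −2·4.73·P = -670.714. At P = 70.9, D = 64243.1887.
Ed = (dD/dP)·(P/D) = (-670.714) × (70.9/64243.1887) = -0.7402…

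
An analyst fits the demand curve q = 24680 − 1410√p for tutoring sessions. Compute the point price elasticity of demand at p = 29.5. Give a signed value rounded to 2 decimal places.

dq/dp = −1410/(2√p) = -129.801. At p = 29.5, q = 17021.7.
Ed = (dq/dp)·(p/q) = (-129.801) × (29.5/17021.7) = -0.2249…

-0.22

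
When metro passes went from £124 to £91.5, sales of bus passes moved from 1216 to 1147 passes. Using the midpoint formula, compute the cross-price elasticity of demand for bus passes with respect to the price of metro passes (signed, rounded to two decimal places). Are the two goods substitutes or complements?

0.19; substitutes

%ΔQ_{bus passes} = (1147 − 1216)/avg = -69/1181.5 = -0.058400…
%ΔP_{metro passes} = (91.5 − 124)/avg = -32.5/107.75 = -0.301624…
E_cross = (-69/1181.5) / (-32.5/107.75) = 0.1936…
E_cross > 0 ⇒ the goods are substitutes.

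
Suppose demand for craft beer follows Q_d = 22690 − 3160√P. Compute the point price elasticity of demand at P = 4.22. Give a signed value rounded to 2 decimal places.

dQ_d/dP = −3160/(2√P) = -769.132. At P = 4.22, Q_d = 16198.5.
Ed = (dQ_d/dP)·(P/Q_d) = (-769.132) × (4.22/16198.5) = -0.2003…

-0.20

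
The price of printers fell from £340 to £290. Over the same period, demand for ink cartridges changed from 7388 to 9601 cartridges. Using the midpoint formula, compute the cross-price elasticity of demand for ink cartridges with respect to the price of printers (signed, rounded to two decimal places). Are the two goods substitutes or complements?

-1.64; complements

%ΔQ_{ink cartridges} = (9601 − 7388)/avg = 2213/8494.5 = 0.260521…
%ΔP_{printers} = (290 − 340)/avg = -50/315 = -0.158730…
E_cross = (2213/8494.5) / (-50/315) = -1.6412…
E_cross < 0 ⇒ the goods are complements.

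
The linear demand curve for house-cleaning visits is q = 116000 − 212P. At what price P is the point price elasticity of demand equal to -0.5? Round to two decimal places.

182.39

Ed = −212P/(116000 − 212P). Set this equal to -0.5:
212P = 0.5·(116000 − 212P) ⇒ 212P(1 + 0.5) = 0.5·116000
P = 0.5·116000 / (212·1.5) = 182.3899…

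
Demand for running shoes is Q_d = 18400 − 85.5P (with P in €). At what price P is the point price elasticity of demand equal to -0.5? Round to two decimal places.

71.73

Ed = −85.5P/(18400 − 85.5P). Set this equal to -0.5:
85.5P = 0.5·(18400 − 85.5P) ⇒ 85.5P(1 + 0.5) = 0.5·18400
P = 0.5·18400 / (85.5·1.5) = 71.7348…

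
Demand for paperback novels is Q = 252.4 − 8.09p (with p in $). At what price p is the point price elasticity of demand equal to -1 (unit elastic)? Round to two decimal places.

15.60

Ed = −8.09p/(252.4 − 8.09p). Set this equal to -1:
8.09p = 1·(252.4 − 8.09p) ⇒ 8.09p(1 + 1) = 1·252.4
p = 1·252.4 / (8.09·2) = 15.5995…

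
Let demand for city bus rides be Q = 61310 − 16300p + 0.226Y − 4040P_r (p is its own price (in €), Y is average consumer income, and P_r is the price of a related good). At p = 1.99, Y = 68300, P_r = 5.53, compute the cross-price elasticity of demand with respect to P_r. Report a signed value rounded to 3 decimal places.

At the given values, Q = 61310 − 16300(1.99) + 0.226(68300) − 4040(5.53) = 21967.6.
∂Q/∂P_r = -4040.
E = (-4040) × (5.53/21967.6) = -1.01700…

-1.017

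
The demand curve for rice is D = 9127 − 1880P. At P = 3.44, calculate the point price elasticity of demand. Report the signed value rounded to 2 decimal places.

-2.43

dD/dP = −1880. At P = 3.44, D = 9127 − 1880(3.44) = 2659.8.
Ed = (dD/dP)·(P/D) = −1880 × (3.44/2659.8) = -2.4314…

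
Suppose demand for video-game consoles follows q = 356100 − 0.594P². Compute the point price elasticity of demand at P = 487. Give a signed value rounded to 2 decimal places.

-1.31

dq/dP = −2·0.594·P = -578.556. At P = 487, q = 215221.614.
Ed = (dq/dP)·(P/q) = (-578.556) × (487/215221.614) = -1.3091…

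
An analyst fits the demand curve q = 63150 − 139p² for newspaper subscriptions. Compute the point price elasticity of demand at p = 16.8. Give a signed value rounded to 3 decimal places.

dq/dp = −2·139·p = -4670.4. At p = 16.8, q = 23918.64.
Ed = (dq/dp)·(p/q) = (-4670.4) × (16.8/23918.64) = -3.28040…

-3.280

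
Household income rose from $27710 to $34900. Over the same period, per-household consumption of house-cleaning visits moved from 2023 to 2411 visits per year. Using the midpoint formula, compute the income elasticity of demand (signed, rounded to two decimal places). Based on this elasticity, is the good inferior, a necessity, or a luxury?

%ΔQ = (2411 − 2023)/[( 2023 + 2411)/2] = 388/2217 = 0.175011…
%ΔIncome = (34900 − 27710)/[( 27710 + 34900)/2] = 7190/31305 = 0.229675…
E_income = (388/2217) / (7190/31305) = 0.7619…
0 < E_income < 1 ⇒ normal good, necessity.

0.76; necessity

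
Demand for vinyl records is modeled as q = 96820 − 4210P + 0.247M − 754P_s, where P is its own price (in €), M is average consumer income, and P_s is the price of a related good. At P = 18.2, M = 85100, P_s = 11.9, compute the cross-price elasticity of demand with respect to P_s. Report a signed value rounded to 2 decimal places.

-0.28

At the given values, q = 96820 − 4210(18.2) + 0.247(85100) − 754(11.9) = 32245.1.
∂q/∂P_s = -754.
E = (-754) × (11.9/32245.1) = -0.2782…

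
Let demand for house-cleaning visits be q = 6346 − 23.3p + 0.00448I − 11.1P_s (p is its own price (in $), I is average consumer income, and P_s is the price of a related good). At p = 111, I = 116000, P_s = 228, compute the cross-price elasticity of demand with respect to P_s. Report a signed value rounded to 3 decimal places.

-1.447

At the given values, q = 6346 − 23.3(111) + 0.00448(116000) − 11.1(228) = 1748.58.
∂q/∂P_s = -11.1.
E = (-11.1) × (228/1748.58) = -1.44734…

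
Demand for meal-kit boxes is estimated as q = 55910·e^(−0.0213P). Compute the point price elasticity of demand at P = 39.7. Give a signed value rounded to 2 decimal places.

dq/dP = −0.0213·q = -511.241. At P = 39.7, q = 24001.9.
Ed = (dq/dP)·(P/q) = (-511.241) × (39.7/24001.9) = -0.8456…

-0.85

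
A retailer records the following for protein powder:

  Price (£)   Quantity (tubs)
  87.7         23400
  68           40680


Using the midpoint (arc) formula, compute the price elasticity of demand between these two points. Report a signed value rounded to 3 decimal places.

%ΔQ = (40680 − 23400) / [(23400 + 40680)/2] = 17280/32040 = 0.539325…
%ΔP = (68 − 87.7) / [(87.7 + 68)/2] = -19.7/77.85 = -0.253050…
Arc Ed = %ΔQ / %ΔP = (17280/32040) / (-19.7/77.85) = -2.13129…

-2.131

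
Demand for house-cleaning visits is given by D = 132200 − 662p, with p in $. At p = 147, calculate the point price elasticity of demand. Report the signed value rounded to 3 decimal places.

-2.789

dD/dp = −662. At p = 147, D = 132200 − 662(147) = 34886.
Ed = (dD/dp)·(p/D) = −662 × (147/34886) = -2.78948…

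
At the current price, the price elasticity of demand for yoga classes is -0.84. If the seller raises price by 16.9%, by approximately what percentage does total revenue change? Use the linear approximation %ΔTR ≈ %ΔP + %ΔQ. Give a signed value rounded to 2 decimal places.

+2.70%

%ΔQ ≈ Ed × %ΔP = (-0.84) × (+16.9%) = -14.1960%
%ΔTR ≈ %ΔP + %ΔQ = (+16.9%) + (-14.1960%) = +2.7040%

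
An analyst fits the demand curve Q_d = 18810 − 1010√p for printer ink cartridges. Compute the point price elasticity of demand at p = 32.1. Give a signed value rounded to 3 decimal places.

-0.219

dQ_d/dp = −1010/(2√p) = -89.1331. At p = 32.1, Q_d = 13087.7.
Ed = (dQ_d/dp)·(p/Q_d) = (-89.1331) × (32.1/13087.7) = -0.21861…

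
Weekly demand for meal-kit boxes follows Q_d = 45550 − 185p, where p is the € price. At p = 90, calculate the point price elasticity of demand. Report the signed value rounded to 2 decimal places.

dQ_d/dp = −185. At p = 90, Q_d = 45550 − 185(90) = 28900.
Ed = (dQ_d/dp)·(p/Q_d) = −185 × (90/28900) = -0.5761…

-0.58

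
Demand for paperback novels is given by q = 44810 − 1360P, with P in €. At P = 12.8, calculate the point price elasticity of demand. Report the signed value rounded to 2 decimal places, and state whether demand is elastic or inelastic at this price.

-0.64; inelastic

dq/dP = −1360. At P = 12.8, q = 44810 − 1360(12.8) = 27402.
Ed = (dq/dP)·(P/q) = −1360 × (12.8/27402) = -0.6352…
|Ed| = 0.64 < 1, so demand is inelastic.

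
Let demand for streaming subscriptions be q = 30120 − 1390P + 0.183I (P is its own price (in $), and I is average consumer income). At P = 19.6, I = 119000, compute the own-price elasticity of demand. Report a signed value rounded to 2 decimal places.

-1.11

At the given values, q = 30120 − 1390(19.6) + 0.183(119000) = 24653.
∂q/∂P = −1390.
E = (-1390) × (19.6/24653) = -1.1050…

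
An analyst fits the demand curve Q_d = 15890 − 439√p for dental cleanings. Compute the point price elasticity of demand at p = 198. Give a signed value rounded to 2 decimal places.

dQ_d/dp = −439/(2√p) = -15.5992. At p = 198, Q_d = 9712.72.
Ed = (dQ_d/dp)·(p/Q_d) = (-15.5992) × (198/9712.72) = -0.3179…

-0.32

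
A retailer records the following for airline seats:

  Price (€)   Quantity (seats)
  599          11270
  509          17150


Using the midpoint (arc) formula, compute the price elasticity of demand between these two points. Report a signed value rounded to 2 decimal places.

%ΔQ = (17150 − 11270) / [(11270 + 17150)/2] = 5880/14210 = 0.413793…
%ΔP = (509 − 599) / [(599 + 509)/2] = -90/554 = -0.162454…
Arc Ed = %ΔQ / %ΔP = (5880/14210) / (-90/554) = -2.5471…

-2.55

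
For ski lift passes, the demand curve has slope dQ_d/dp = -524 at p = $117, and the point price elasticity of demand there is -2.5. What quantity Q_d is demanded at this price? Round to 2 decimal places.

24523.20

Ed = (dQ_d/dp)·(p/Q_d) ⇒ Q_d = (dQ_d/dp)·p/Ed = (-524)·117/(-2.5) = 24523.2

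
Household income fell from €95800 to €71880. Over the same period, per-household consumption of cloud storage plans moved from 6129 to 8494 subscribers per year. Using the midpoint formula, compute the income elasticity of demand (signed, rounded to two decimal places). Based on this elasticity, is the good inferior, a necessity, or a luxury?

-1.13; inferior

%ΔQ = (8494 − 6129)/[( 6129 + 8494)/2] = 2365/7311.5 = 0.323463…
%ΔIncome = (71880 − 95800)/[( 95800 + 71880)/2] = -23920/83840 = -0.285305…
E_income = (2365/7311.5) / (-23920/83840) = -1.1337…
E_income < 0 ⇒ inferior good.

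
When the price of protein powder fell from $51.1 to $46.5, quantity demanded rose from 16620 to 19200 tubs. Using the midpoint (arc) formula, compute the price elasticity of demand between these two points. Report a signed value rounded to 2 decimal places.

-1.53

%ΔQ = (19200 − 16620) / [(16620 + 19200)/2] = 2580/17910 = 0.144053…
%ΔP = (46.5 − 51.1) / [(51.1 + 46.5)/2] = -4.6/48.8 = -0.094262…
Arc Ed = %ΔQ / %ΔP = (2580/17910) / (-4.6/48.8) = -1.5282…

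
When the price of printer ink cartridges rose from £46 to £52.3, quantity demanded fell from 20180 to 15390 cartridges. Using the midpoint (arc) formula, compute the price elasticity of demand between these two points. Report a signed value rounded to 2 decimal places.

-2.10

%ΔQ = (15390 − 20180) / [(20180 + 15390)/2] = -4790/17785 = -0.269328…
%ΔP = (52.3 − 46) / [(46 + 52.3)/2] = 6.3/49.15 = 0.128179…
Arc Ed = %ΔQ / %ΔP = (-4790/17785) / (6.3/49.15) = -2.1011…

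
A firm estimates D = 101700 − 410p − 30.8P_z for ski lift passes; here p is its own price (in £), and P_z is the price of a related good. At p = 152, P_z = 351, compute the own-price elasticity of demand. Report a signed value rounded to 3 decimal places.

-2.181

At the given values, D = 101700 − 410(152) − 30.8(351) = 28569.2.
∂D/∂p = −410.
E = (-410) × (152/28569.2) = -2.18137…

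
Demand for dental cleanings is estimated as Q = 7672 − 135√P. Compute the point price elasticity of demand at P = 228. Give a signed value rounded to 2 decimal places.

dQ/dP = −135/(2√P) = -4.4703. At P = 228, Q = 5633.54.
Ed = (dQ/dP)·(P/Q) = (-4.4703) × (228/5633.54) = -0.1809…

-0.18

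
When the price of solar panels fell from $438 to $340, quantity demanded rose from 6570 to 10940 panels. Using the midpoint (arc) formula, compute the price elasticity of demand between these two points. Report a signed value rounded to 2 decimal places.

%ΔQ = (10940 − 6570) / [(6570 + 10940)/2] = 4370/8755 = 0.499143…
%ΔP = (340 − 438) / [(438 + 340)/2] = -98/389 = -0.251928…
Arc Ed = %ΔQ / %ΔP = (4370/8755) / (-98/389) = -1.9812…

-1.98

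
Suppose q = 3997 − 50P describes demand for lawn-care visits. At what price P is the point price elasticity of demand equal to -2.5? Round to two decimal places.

Ed = −50P/(3997 − 50P). Set this equal to -2.5:
50P = 2.5·(3997 − 50P) ⇒ 50P(1 + 2.5) = 2.5·3997
P = 2.5·3997 / (50·3.5) = 57.1

57.10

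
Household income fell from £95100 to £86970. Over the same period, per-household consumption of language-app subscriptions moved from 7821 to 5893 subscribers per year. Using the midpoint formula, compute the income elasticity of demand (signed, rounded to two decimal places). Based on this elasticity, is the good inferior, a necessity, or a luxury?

3.15; luxury

%ΔQ = (5893 − 7821)/[( 7821 + 5893)/2] = -1928/6857 = -0.281172…
%ΔIncome = (86970 − 95100)/[( 95100 + 86970)/2] = -8130/91035 = -0.089306…
E_income = (-1928/6857) / (-8130/91035) = 3.1484…
E_income > 1 ⇒ normal good, luxury.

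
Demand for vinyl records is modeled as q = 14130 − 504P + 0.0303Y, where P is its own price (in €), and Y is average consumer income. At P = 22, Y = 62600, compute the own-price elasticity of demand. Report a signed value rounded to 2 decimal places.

At the given values, q = 14130 − 504(22) + 0.0303(62600) = 4938.78.
∂q/∂P = −504.
E = (-504) × (22/4938.78) = -2.2450…

-2.25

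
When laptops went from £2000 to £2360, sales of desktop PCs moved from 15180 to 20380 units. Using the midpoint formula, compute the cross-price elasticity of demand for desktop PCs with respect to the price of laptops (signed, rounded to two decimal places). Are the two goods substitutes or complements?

%ΔQ_{desktop PCs} = (20380 − 15180)/avg = 5200/17780 = 0.292463…
%ΔP_{laptops} = (2360 − 2000)/avg = 360/2180 = 0.165137…
E_cross = (5200/17780) / (360/2180) = 1.7710…
E_cross > 0 ⇒ the goods are substitutes.

1.77; substitutes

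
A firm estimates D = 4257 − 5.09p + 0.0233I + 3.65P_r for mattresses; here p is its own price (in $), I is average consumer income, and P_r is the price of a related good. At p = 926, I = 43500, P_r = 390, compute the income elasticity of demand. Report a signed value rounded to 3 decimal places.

0.512

At the given values, D = 4257 − 5.09(926) + 0.0233(43500) + 3.65(390) = 1980.71.
∂D/∂I = 0.0233.
E = (0.0233) × (43500/1980.71) = 0.51171…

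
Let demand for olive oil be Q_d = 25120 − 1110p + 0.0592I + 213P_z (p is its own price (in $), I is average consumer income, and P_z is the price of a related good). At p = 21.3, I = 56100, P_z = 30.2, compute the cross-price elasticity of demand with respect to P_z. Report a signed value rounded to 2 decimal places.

At the given values, Q_d = 25120 − 1110(21.3) + 0.0592(56100) + 213(30.2) = 11230.72.
∂Q_d/∂P_z = 213.
E = (213) × (30.2/11230.72) = 0.5727…

0.57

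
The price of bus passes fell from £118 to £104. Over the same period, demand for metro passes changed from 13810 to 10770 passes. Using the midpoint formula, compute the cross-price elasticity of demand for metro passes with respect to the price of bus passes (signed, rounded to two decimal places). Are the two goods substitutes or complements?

1.96; substitutes

%ΔQ_{metro passes} = (10770 − 13810)/avg = -3040/12290 = -0.247355…
%ΔP_{bus passes} = (104 − 118)/avg = -14/111 = -0.126126…
E_cross = (-3040/12290) / (-14/111) = 1.9611…
E_cross > 0 ⇒ the goods are substitutes.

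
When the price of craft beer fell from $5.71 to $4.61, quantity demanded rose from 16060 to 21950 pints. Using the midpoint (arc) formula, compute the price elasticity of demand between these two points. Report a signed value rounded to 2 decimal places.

-1.45

%ΔQ = (21950 − 16060) / [(16060 + 21950)/2] = 5890/19005 = 0.309918…
%ΔP = (4.61 − 5.71) / [(5.71 + 4.61)/2] = -1.1/5.16 = -0.213178…
Arc Ed = %ΔQ / %ΔP = (5890/19005) / (-1.1/5.16) = -1.4537…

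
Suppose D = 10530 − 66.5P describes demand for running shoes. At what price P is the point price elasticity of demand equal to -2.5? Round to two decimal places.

113.10

Ed = −66.5P/(10530 − 66.5P). Set this equal to -2.5:
66.5P = 2.5·(10530 − 66.5P) ⇒ 66.5P(1 + 2.5) = 2.5·10530
P = 2.5·10530 / (66.5·3.5) = 113.1041…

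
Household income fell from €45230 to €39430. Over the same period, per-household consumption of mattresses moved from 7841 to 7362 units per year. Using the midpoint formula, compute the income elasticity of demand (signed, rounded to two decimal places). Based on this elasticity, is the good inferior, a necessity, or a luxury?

0.46; necessity

%ΔQ = (7362 − 7841)/[( 7841 + 7362)/2] = -479/7601.5 = -0.063013…
%ΔIncome = (39430 − 45230)/[( 45230 + 39430)/2] = -5800/42330 = -0.137018…
E_income = (-479/7601.5) / (-5800/42330) = 0.4598…
0 < E_income < 1 ⇒ normal good, necessity.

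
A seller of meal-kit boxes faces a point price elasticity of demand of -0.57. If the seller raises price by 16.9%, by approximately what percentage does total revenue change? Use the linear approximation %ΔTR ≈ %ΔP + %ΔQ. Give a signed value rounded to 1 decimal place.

%ΔQ ≈ Ed × %ΔP = (-0.57) × (+16.9%) = -9.6330%
%ΔTR ≈ %ΔP + %ΔQ = (+16.9%) + (-9.6330%) = +7.2670%

+7.3%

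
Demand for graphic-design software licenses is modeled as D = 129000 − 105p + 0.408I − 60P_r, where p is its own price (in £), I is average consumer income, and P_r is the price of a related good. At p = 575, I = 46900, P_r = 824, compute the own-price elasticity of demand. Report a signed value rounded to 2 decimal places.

-1.58

At the given values, D = 129000 − 105(575) + 0.408(46900) − 60(824) = 38320.2.
∂D/∂p = −105.
E = (-105) × (575/38320.2) = -1.5755…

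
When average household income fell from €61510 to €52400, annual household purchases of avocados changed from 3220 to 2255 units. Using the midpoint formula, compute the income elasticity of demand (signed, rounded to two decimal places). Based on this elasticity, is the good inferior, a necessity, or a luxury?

2.20; luxury

%ΔQ = (2255 − 3220)/[( 3220 + 2255)/2] = -965/2737.5 = -0.352511…
%ΔIncome = (52400 − 61510)/[( 61510 + 52400)/2] = -9110/56955 = -0.159950…
E_income = (-965/2737.5) / (-9110/56955) = 2.2038…
E_income > 1 ⇒ normal good, luxury.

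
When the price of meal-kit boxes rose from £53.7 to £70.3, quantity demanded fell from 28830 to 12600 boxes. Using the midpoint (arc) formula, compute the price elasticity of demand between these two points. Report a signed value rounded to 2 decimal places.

-2.93

%ΔQ = (12600 − 28830) / [(28830 + 12600)/2] = -16230/20715 = -0.783490…
%ΔP = (70.3 − 53.7) / [(53.7 + 70.3)/2] = 16.6/62 = 0.267741…
Arc Ed = %ΔQ / %ΔP = (-16230/20715) / (16.6/62) = -2.9262…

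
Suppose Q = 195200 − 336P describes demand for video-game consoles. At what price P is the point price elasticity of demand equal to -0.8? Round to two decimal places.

Ed = −336P/(195200 − 336P). Set this equal to -0.8:
336P = 0.8·(195200 − 336P) ⇒ 336P(1 + 0.8) = 0.8·195200
P = 0.8·195200 / (336·1.8) = 258.2010…

258.20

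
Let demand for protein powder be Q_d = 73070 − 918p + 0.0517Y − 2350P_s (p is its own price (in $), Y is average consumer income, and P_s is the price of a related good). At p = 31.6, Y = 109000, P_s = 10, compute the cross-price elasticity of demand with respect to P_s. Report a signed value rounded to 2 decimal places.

-0.90

At the given values, Q_d = 73070 − 918(31.6) + 0.0517(109000) − 2350(10) = 26196.5.
∂Q_d/∂P_s = -2350.
E = (-2350) × (10/26196.5) = -0.8970…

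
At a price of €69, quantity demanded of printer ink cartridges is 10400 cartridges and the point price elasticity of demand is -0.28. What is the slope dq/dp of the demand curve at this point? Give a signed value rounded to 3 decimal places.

-42.203

Ed = (dq/dp)·(p/q) ⇒ dq/dp = Ed·q/p = (-0.28)·10400/69 = -42.20289…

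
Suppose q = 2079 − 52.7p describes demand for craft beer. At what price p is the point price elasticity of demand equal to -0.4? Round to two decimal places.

11.27

Ed = −52.7p/(2079 − 52.7p). Set this equal to -0.4:
52.7p = 0.4·(2079 − 52.7p) ⇒ 52.7p(1 + 0.4) = 0.4·2079
p = 0.4·2079 / (52.7·1.4) = 11.2713…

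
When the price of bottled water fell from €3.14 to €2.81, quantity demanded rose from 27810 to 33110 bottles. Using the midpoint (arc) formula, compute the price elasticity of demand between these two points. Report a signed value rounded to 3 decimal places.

-1.569

%ΔQ = (33110 − 27810) / [(27810 + 33110)/2] = 5300/30460 = 0.173998…
%ΔP = (2.81 − 3.14) / [(3.14 + 2.81)/2] = -0.33/2.975 = -0.110924…
Arc Ed = %ΔQ / %ΔP = (5300/30460) / (-0.33/2.975) = -1.56862…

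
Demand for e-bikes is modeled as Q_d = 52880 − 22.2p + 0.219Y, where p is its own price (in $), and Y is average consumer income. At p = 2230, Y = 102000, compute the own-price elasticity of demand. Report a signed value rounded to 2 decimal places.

-1.93

At the given values, Q_d = 52880 − 22.2(2230) + 0.219(102000) = 25712.
∂Q_d/∂p = −22.2.
E = (-22.2) × (2230/25712) = -1.9254…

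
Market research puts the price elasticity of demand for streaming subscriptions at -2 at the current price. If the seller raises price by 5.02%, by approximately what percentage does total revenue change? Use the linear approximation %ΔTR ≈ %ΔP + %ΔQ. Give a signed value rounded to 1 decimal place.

%ΔQ ≈ Ed × %ΔP = (-2) × (+5.02%) = -10.0400%
%ΔTR ≈ %ΔP + %ΔQ = (+5.02%) + (-10.0400%) = -5.0200%

-5.0%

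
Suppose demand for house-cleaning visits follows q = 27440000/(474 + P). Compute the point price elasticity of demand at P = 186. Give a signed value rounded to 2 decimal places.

-0.28

dq/dP = −27440000/(474 + P)² = -62.9936. At P = 186, q = 41575.8.
Ed = (dq/dP)·(P/q) = (-62.9936) × (186/41575.8) = -0.2818…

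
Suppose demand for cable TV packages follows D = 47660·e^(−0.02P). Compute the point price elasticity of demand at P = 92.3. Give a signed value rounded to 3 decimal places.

dD/dP = −0.02·D = -150.479. At P = 92.3, D = 7523.96.
Ed = (dD/dP)·(P/D) = (-150.479) × (92.3/7523.96) = -1.846

-1.846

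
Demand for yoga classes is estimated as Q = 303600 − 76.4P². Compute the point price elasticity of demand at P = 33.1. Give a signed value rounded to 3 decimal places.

-0.761

dQ/dP = −2·76.4·P = -5057.68. At P = 33.1, Q = 219895.396.
Ed = (dQ/dP)·(P/Q) = (-5057.68) × (33.1/219895.396) = -0.76131…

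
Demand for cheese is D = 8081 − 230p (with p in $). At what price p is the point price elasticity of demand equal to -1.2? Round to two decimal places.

19.16

Ed = −230p/(8081 − 230p). Set this equal to -1.2:
230p = 1.2·(8081 − 230p) ⇒ 230p(1 + 1.2) = 1.2·8081
p = 1.2·8081 / (230·2.2) = 19.1644…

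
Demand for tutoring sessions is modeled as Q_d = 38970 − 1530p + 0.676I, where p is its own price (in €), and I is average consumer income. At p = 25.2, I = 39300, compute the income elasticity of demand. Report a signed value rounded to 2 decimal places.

0.98

At the given values, Q_d = 38970 − 1530(25.2) + 0.676(39300) = 26980.8.
∂Q_d/∂I = 0.676.
E = (0.676) × (39300/26980.8) = 0.9846…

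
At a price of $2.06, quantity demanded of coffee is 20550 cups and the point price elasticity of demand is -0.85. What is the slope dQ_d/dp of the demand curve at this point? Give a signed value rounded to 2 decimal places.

-8479.37

Ed = (dQ_d/dp)·(p/Q_d) ⇒ dQ_d/dp = Ed·Q_d/p = (-0.85)·20550/2.06 = -8479.3689…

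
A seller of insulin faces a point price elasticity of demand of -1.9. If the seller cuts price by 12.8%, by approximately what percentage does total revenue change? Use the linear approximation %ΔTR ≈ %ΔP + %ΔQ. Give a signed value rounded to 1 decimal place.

%ΔQ ≈ Ed × %ΔP = (-1.9) × (-12.8%) = +24.3200%
%ΔTR ≈ %ΔP + %ΔQ = (-12.8%) + (+24.3200%) = +11.5200%

+11.5%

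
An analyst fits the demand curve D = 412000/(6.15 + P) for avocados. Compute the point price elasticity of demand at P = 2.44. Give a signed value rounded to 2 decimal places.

-0.28

dD/dP = −412000/(6.15 + P)² = -5583.56. At P = 2.44, D = 47962.7.
Ed = (dD/dP)·(P/D) = (-5583.56) × (2.44/47962.7) = -0.2840…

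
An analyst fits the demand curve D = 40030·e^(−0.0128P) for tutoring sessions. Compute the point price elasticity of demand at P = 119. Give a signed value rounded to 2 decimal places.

dD/dP = −0.0128·D = -111.706. At P = 119, D = 8727.07.
Ed = (dD/dP)·(P/D) = (-111.706) × (119/8727.07) = -1.5232

-1.52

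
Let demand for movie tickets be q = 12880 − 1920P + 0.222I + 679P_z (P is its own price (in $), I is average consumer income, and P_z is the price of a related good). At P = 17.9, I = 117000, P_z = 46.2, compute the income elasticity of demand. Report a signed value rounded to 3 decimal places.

0.724

At the given values, q = 12880 − 1920(17.9) + 0.222(117000) + 679(46.2) = 35855.8.
∂q/∂I = 0.222.
E = (0.222) × (117000/35855.8) = 0.72440…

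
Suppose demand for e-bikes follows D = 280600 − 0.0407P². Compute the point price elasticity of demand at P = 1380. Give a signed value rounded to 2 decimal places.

dD/dP = −2·0.0407·P = -112.332. At P = 1380, D = 203090.92.
Ed = (dD/dP)·(P/D) = (-112.332) × (1380/203090.92) = -0.7632…

-0.76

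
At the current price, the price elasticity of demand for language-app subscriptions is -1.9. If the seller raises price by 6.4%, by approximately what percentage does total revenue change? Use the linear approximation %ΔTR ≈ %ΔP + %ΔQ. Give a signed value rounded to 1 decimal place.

%ΔQ ≈ Ed × %ΔP = (-1.9) × (+6.4%) = -12.1600%
%ΔTR ≈ %ΔP + %ΔQ = (+6.4%) + (-12.1600%) = -5.7600%

-5.8%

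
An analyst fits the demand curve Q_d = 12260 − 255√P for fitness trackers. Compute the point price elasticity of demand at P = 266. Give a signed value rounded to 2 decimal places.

dQ_d/dP = −255/(2√P) = -7.81753. At P = 266, Q_d = 8101.08.
Ed = (dQ_d/dP)·(P/Q_d) = (-7.81753) × (266/8101.08) = -0.2566…

-0.26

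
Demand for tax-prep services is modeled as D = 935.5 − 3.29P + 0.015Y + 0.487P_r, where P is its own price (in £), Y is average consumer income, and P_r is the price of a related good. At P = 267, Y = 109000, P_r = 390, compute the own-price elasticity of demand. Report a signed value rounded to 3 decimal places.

-0.467

At the given values, D = 935.5 − 3.29(267) + 0.015(109000) + 0.487(390) = 1882.
∂D/∂P = −3.29.
E = (-3.29) × (267/1882) = -0.46675…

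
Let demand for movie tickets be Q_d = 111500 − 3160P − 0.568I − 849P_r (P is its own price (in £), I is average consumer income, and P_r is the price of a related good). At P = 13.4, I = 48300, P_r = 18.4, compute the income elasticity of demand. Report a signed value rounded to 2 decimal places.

At the given values, Q_d = 111500 − 3160(13.4) − 0.568(48300) − 849(18.4) = 26100.
∂Q_d/∂I = -0.568.
E = (-0.568) × (48300/26100) = -1.0511…

-1.05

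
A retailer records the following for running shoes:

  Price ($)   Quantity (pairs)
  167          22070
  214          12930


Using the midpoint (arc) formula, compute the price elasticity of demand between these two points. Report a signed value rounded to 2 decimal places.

-2.12

%ΔQ = (12930 − 22070) / [(22070 + 12930)/2] = -9140/17500 = -0.522285…
%ΔP = (214 − 167) / [(167 + 214)/2] = 47/190.5 = 0.246719…
Arc Ed = %ΔQ / %ΔP = (-9140/17500) / (47/190.5) = -2.1169…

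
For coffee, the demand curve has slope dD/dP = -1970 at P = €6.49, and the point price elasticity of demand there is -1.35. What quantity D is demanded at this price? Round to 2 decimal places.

Ed = (dD/dP)·(P/D) ⇒ D = (dD/dP)·P/Ed = (-1970)·6.49/(-1.35) = 9470.5925…

9470.59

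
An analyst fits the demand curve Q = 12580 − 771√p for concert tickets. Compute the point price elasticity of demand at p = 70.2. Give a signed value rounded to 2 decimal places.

-0.53

dQ/dp = −771/(2√p) = -46.0104. At p = 70.2, Q = 6120.14.
Ed = (dQ/dp)·(p/Q) = (-46.0104) × (70.2/6120.14) = -0.5277…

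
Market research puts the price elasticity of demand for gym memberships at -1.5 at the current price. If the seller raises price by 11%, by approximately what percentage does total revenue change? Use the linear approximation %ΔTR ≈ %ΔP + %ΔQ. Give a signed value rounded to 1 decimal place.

-5.5%

%ΔQ ≈ Ed × %ΔP = (-1.5) × (+11%) = -16.5000%
%ΔTR ≈ %ΔP + %ΔQ = (+11%) + (-16.5000%) = -5.5000%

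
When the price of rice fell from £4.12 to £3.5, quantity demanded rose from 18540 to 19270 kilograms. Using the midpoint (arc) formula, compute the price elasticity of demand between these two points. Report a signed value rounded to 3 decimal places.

%ΔQ = (19270 − 18540) / [(18540 + 19270)/2] = 730/18905 = 0.038614…
%ΔP = (3.5 − 4.12) / [(4.12 + 3.5)/2] = -0.62/3.81 = -0.162729…
Arc Ed = %ΔQ / %ΔP = (730/18905) / (-0.62/3.81) = -0.23729…

-0.237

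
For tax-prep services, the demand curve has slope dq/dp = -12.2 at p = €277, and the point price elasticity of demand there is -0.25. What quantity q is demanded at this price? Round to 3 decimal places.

13517.600

Ed = (dq/dp)·(p/q) ⇒ q = (dq/dp)·p/Ed = (-12.2)·277/(-0.25) = 13517.6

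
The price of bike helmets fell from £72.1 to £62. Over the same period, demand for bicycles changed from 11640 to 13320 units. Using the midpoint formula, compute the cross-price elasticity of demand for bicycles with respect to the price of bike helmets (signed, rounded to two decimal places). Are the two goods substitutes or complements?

-0.89; complements

%ΔQ_{bicycles} = (13320 − 11640)/avg = 1680/12480 = 0.134615…
%ΔP_{bike helmets} = (62 − 72.1)/avg = -10.1/67.05 = -0.150633…
E_cross = (1680/12480) / (-10.1/67.05) = -0.8936…
E_cross < 0 ⇒ the goods are complements.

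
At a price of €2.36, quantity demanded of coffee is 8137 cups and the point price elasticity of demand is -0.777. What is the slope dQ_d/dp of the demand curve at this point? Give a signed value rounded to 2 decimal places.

Ed = (dQ_d/dp)·(p/Q_d) ⇒ dQ_d/dp = Ed·Q_d/p = (-0.777)·8137/2.36 = -2679.0038…

-2679.00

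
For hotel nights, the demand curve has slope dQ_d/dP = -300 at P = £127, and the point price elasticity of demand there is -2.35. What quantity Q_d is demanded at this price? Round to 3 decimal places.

16212.766

Ed = (dQ_d/dP)·(P/Q_d) ⇒ Q_d = (dQ_d/dP)·P/Ed = (-300)·127/(-2.35) = 16212.76595…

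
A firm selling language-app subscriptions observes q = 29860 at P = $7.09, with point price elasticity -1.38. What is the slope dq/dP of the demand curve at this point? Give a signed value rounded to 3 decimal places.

Ed = (dq/dP)·(P/q) ⇒ dq/dP = Ed·q/P = (-1.38)·29860/7.09 = -5811.96050…

-5811.961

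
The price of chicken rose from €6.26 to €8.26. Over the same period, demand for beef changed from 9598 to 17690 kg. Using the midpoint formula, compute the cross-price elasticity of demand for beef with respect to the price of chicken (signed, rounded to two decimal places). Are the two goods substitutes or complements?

%ΔQ_{beef} = (17690 − 9598)/avg = 8092/13644 = 0.593081…
%ΔP_{chicken} = (8.26 − 6.26)/avg = 2/7.26 = 0.275482…
E_cross = (8092/13644) / (2/7.26) = 2.1528…
E_cross > 0 ⇒ the goods are substitutes.

2.15; substitutes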